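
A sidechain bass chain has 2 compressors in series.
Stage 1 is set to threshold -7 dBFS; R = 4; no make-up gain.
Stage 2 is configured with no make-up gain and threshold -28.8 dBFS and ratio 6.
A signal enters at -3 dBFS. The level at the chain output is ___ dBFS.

Stage 1: -3 dBFS is 4 dB over -7 dBFS; at 4:1 that becomes 1 dB over, giving -6 dBFS.
Stage 2: 22.8 dB above -28.8 dBFS, reduced 6:1 to 3.8 dB above → -25 dBFS.

-25 dBFS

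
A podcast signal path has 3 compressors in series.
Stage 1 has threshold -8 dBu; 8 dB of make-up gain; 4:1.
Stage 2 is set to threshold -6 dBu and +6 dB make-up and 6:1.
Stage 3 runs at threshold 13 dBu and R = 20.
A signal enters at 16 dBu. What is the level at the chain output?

Stage 1: 24 dB above -8 dBu, reduced 4:1 to 6 dB above → -2 dBu; +8 dB make-up → 6 dBu.
Stage 2: overshoot 12 dB → 12/6 = 2 dB → -4 dBu; +6 dB make-up → 2 dBu.
Stage 3: below threshold (2 ≤ 13); passes unchanged; output 2 dBu.

2 dBu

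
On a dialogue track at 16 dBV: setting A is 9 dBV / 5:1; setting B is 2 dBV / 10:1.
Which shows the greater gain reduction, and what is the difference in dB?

A: GR = 7 − 7/5 = 5.6 dB.
B: GR = 14 − 14/10 = 12.6 dB.
Difference: 7 dB in favour of B.

B, by 7 dB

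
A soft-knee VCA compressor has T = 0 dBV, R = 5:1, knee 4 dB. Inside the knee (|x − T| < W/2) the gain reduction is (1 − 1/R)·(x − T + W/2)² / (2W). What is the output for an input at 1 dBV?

x − T + W/2 = 1 − 0 + 2 = 3.
GR = (1 − 1/5) × 3² / 8 = 0.8 × 9 / 8 = 0.9 dB.
Output = 1 − 0.9 = 0.1 dBV.

0.1 dBV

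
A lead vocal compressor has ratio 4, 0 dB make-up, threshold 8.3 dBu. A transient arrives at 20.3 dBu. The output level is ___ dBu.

20.3 dBu sits 12 dB over threshold.
4:1 compression reduces that to 12/4 = 3 dB over.
Output = 8.3 + 3 = 11.3 dBu.

11.3 dBu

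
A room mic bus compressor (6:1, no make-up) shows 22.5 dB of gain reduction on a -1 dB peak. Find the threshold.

Input is 27 dB above T (since output overshoot × R = input overshoot: (-23.5 − T)·6 = -1 − T gives T = -28 dB).
Check: -28 + (-1 − (-28))/6 = -28 + 4.5 = -23.5 dB. ✓

-28 dB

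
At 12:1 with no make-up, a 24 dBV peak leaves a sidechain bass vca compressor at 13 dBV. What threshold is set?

12 dBV

Let T be the threshold. Output overshoot = (input overshoot)/R, so 13 − T = (24 − T)/12.
12·(13 − T) = 24 − T → 11·T = 156 − 24 = 132.
T = 132/11 = 12 dBV.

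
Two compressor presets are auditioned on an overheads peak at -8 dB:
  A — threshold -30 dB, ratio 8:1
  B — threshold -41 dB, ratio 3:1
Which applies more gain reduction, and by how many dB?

B, by 2.75 dB

A: overshoot 22 dB → output overshoot 2.75 dB → GR 19.25 dB.
B: overshoot 33 dB → output overshoot 11 dB → GR 22 dB.
Difference: 2.75 dB in favour of B.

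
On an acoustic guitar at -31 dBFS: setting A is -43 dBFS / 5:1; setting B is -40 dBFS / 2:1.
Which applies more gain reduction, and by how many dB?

A, by 5.1 dB

A: 12 dB over, compressed to 2.4 dB over, so 9.6 dB of GR.
B: 9 dB over, compressed to 4.5 dB over, so 4.5 dB of GR.
A reduces 5.1 dB more.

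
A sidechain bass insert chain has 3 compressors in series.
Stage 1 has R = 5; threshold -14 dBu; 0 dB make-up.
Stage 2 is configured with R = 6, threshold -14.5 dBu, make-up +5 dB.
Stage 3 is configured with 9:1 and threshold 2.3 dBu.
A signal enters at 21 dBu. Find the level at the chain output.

-8.25 dBu

Stage 1: overshoot 35 dB → 35/5 = 7 dB → -7 dBu.
Stage 2: overshoot 7.5 dB → 7.5/6 = 1.25 dB → -13.25 dBu; +5 dB make-up → -8.25 dBu.
Stage 3: -8.25 dBu ≤ 2.3 dBu, so stage 3 doesn't engage; output -8.25 dBu.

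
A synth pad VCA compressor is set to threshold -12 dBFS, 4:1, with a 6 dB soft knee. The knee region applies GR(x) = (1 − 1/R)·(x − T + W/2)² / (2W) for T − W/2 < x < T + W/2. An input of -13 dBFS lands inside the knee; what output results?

x − T + W/2 = -13 − (-12) + 3 = 2.
GR = (1 − 1/4) × 2² / 12 = 0.75 × 4 / 12 = 0.25 dB.
Output = -13 − 0.25 = -13.25 dBFS.

-13.25 dBFS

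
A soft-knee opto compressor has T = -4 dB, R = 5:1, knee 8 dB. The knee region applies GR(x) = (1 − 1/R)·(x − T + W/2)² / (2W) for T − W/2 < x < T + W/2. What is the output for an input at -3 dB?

x − T + W/2 = -3 − (-4) + 4 = 5.
GR = (1 − 1/5) × 5² / 16 = 0.8 × 25 / 16 = 1.25 dB.
Output = -3 − 1.25 = -4.25 dB.

-4.25 dB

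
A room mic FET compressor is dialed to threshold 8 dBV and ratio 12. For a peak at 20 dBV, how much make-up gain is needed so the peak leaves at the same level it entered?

11 dB

Overshoot 12 dB → 12/12 = 1 dB after compression, so the compressed level is 8 + 1 = 9 dBV.
Make-up = target − compressed = 20 − 9 = 11 dB.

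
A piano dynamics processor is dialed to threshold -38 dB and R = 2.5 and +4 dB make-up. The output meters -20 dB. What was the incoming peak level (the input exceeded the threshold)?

Before make-up, the level was -20 − 4 = -24 dB.
The compressed level sits -24 − (-38) = 14 dB over threshold.
Before 2.5:1 compression the overshoot was 14 × 2.5 = 35 dB, so input = -38 + 35 = -3 dB.

-3 dB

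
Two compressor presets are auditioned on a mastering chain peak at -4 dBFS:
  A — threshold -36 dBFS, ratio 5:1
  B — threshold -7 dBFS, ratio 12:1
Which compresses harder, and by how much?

A: GR = 32 − 32/5 = 25.6 dB.
B: GR = 3 − 3/12 = 2.75 dB.
Difference: 22.85 dB in favour of A.

A, by 22.85 dB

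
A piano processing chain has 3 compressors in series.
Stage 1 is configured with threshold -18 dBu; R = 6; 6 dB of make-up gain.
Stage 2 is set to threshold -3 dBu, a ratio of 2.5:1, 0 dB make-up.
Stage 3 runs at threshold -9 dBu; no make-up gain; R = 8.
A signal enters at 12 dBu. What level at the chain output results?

Stage 1: 30 dB above -18 dBu, reduced 6:1 to 5 dB above → -13 dBu; +6 dB make-up → -7 dBu.
Stage 2: below threshold (-7 ≤ -3); passes unchanged; output -7 dBu.
Stage 3: -7 dBu is 2 dB over -9 dBu; at 8:1 that becomes 0.25 dB over, giving -8.75 dBu.

-8.75 dBu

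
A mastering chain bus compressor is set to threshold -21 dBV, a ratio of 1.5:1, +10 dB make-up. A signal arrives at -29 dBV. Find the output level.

-19 dBV

-29 dBV is 8 dB below the -21 dBV threshold, so no gain reduction is applied.
Make-up gain adds 10 dB: -29 + 10 = -19 dBV.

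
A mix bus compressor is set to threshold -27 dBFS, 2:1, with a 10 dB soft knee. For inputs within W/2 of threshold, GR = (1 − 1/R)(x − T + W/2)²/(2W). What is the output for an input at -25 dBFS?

-26.225 dBFS

x − T + W/2 = -25 − (-27) + 5 = 7.
GR = (1 − 1/2) × 7² / 20 = 0.5 × 49 / 20 = 1.225 dB.
Output = -25 − 1.225 = -26.225 dBFS.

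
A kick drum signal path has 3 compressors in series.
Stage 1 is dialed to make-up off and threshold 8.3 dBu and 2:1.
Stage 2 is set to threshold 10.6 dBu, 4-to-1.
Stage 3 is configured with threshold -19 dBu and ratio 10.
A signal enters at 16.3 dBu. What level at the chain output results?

-15.9975 dBu

Stage 1: 16.3 dBu is 8 dB over 8.3 dBu; at 2:1 that becomes 4 dB over, giving 12.3 dBu.
Stage 2: 1.7 dB above 10.6 dBu, reduced 4:1 to 0.425 dB above → 11.025 dBu.
Stage 3: overshoot 30.025 dB → 30.025/10 = 3.0025 dB → -15.9975 dBu.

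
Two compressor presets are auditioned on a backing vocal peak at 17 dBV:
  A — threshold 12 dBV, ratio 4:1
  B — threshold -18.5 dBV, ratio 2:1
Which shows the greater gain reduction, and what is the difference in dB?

A: 5 dB over, compressed to 1.25 dB over, so 3.75 dB of GR.
B: 35.5 dB over, compressed to 17.75 dB over, so 17.75 dB of GR.
Difference: 14 dB in favour of B.

B, by 14 dB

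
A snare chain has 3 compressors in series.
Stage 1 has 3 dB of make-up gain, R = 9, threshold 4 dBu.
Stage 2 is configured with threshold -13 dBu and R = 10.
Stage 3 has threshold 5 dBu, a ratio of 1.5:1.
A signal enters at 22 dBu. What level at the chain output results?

-10.8 dBu

Stage 1: 22 dBu is 18 dB over 4 dBu; at 9:1 that becomes 2 dB over, giving 6 dBu; +3 dB make-up → 9 dBu.
Stage 2: 22 dB above -13 dBu, reduced 10:1 to 2.2 dB above → -10.8 dBu.
Stage 3: below threshold (-10.8 ≤ 5); passes unchanged; output -10.8 dBu.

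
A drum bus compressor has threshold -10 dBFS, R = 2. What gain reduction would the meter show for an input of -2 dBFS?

4 dB

-2 dBFS exceeds the threshold by 8 dB.
At 2:1, output sits 8/2 = 4 dB above threshold.
GR = overshoot in − overshoot out = 8 − 4 = 4 dB.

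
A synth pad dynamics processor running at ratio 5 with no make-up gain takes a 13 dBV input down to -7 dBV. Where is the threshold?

Gain reduction = 13 − (-7) = 20 dB; output overshoot = GR / (R − 1) = 20 / 4 = 5 dB.
Threshold = output − output overshoot = -7 − 5 = -12 dBV.

-12 dBV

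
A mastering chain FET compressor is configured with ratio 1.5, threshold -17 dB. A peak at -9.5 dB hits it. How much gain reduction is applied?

2.5 dB

The signal is 7.5 dB above threshold.
After 1.5:1 compression the overshoot becomes 7.5/1.5 = 5 dB.
Gain reduction = 7.5 − 5 = 2.5 dB.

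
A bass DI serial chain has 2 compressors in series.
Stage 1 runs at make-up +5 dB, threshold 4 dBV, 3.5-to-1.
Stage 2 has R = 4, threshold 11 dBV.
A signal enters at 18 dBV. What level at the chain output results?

11.5 dBV

Stage 1: 14 dB above 4 dBV, reduced 3.5:1 to 4 dB above → 8 dBV; +5 dB make-up → 13 dBV.
Stage 2: 13 dBV is 2 dB over 11 dBV; at 4:1 that becomes 0.5 dB over, giving 11.5 dBV.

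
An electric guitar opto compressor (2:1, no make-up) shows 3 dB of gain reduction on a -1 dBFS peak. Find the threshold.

Gain reduction = -1 − (-4) = 3 dB; output overshoot = GR / (R − 1) = 3 / 1 = 3 dB.
Threshold = output − output overshoot = -4 − 3 = -7 dBFS.

-7 dBFS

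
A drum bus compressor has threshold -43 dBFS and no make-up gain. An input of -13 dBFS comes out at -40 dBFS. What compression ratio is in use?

Input overshoot = -13 − (-43) = 30 dB; output overshoot = -40 − (-43) = 3 dB.
Ratio = 30 / 3 = 10.

10:1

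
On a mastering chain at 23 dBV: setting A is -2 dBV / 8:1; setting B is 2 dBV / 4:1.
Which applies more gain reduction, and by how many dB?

A: overshoot 25 dB → output overshoot 3.125 dB → GR 21.875 dB.
B: overshoot 21 dB → output overshoot 5.25 dB → GR 15.75 dB.
A reduces 6.125 dB more.

A, by 6.125 dB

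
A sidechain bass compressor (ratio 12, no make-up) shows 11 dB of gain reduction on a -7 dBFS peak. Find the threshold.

Let T be the threshold. Output overshoot = (input overshoot)/R, so -18 − T = (-7 − T)/12.
12·(-18 − T) = -7 − T → 11·T = -216 − (-7) = -209.
T = -209/11 = -19 dBFS.

-19 dBFS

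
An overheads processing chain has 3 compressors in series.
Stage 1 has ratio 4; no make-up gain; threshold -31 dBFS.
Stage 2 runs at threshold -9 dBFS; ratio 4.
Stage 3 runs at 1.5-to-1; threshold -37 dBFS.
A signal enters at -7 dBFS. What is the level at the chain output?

-29 dBFS

Stage 1: 24 dB above -31 dBFS, reduced 4:1 to 6 dB above → -25 dBFS.
Stage 2: below threshold (-25 ≤ -9); passes unchanged; output -25 dBFS.
Stage 3: -25 dBFS is 12 dB over -37 dBFS; at 1.5:1 that becomes 8 dB over, giving -29 dBFS.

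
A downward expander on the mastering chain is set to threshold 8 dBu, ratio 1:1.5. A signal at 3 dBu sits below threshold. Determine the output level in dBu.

0.5 dBu

The input is 5 dB below the 8 dBu threshold.
A 1:1.5 expander multiplies undershoot by 1.5: 5 × 1.5 = 7.5 dB below threshold.
Output = 8 − 7.5 = 0.5 dBu.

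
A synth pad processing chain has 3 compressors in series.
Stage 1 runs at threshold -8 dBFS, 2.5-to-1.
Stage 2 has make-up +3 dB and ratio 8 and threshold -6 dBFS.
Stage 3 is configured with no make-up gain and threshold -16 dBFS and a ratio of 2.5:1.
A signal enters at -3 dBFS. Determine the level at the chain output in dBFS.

Stage 1: 5 dB above -8 dBFS, reduced 2.5:1 to 2 dB above → -6 dBFS.
Stage 2: -6 dBFS ≤ -6 dBFS, so stage 2 doesn't engage; make-up brings it to -3 dBFS.
Stage 3: overshoot 13 dB → 13/2.5 = 5.2 dB → -10.8 dBFS.

-10.8 dBFS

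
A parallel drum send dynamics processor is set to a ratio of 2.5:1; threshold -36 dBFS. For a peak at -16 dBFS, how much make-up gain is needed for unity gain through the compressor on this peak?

12 dB

Without make-up, output = threshold + overshoot/2.5 = -36 + 8 = -28 dBFS.
Gap to target: 12 dB.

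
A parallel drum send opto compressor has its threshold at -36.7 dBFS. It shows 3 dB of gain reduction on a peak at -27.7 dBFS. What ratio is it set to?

Input overshoot = -27.7 − (-36.7) = 9 dB.
Output overshoot = 9 − 3 = 6 dB.
Ratio = input overshoot / output overshoot = 9 / 6 = 1.5.

1.5:1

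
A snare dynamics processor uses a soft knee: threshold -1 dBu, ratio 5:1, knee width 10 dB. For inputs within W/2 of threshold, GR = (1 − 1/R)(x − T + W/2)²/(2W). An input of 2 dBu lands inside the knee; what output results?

x − T + W/2 = 2 − (-1) + 5 = 8.
GR = (1 − 1/5) × 8² / 20 = 0.8 × 64 / 20 = 2.56 dB.
Output = 2 − 2.56 = -0.56 dBu.

-0.56 dBu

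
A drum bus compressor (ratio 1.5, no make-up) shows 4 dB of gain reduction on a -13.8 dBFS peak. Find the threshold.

Input is 12 dB above T (since output overshoot × R = input overshoot: (-17.8 − T)·1.5 = -13.8 − T gives T = -25.8 dBFS).
Check: -25.8 + (-13.8 − (-25.8))/1.5 = -25.8 + 8 = -17.8 dBFS. ✓

-25.8 dBFS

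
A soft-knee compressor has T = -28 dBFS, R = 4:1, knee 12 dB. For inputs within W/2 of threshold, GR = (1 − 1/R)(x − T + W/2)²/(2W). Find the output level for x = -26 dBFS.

-28 dBFS

x − T + W/2 = -26 − (-28) + 6 = 8.
GR = (1 − 1/4) × 8² / 24 = 0.75 × 64 / 24 = 2 dB.
Output = -26 − 2 = -28 dBFS.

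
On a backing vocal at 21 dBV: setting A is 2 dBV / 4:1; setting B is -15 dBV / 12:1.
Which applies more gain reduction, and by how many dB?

A: GR = 19 − 19/4 = 14.25 dB.
B: GR = 36 − 36/12 = 33 dB.
B applies 18.75 dB more gain reduction.

B, by 18.75 dB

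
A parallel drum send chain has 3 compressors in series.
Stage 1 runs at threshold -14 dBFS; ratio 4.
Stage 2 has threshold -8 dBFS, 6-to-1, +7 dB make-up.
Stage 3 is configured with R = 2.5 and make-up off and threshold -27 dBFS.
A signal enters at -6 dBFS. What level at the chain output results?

Stage 1: overshoot 8 dB → 8/4 = 2 dB → -12 dBFS.
Stage 2: -12 dBFS ≤ -8 dBFS, so stage 2 doesn't engage; make-up brings it to -5 dBFS.
Stage 3: overshoot 22 dB → 22/2.5 = 8.8 dB → -18.2 dBFS.

-18.2 dBFS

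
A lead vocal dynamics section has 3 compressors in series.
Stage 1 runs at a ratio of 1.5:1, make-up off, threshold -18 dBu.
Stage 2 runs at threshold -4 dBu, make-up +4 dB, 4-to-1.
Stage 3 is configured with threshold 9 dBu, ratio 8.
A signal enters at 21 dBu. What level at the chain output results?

3 dBu

Stage 1: overshoot 39 dB → 39/1.5 = 26 dB → 8 dBu.
Stage 2: overshoot 12 dB → 12/4 = 3 dB → -1 dBu; +4 dB make-up → 3 dBu.
Stage 3: below threshold (3 ≤ 9); passes unchanged; output 3 dBu.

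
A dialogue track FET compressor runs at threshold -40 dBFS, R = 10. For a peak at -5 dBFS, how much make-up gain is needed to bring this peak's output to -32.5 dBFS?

Without make-up, output = threshold + overshoot/10 = -40 + 3.5 = -36.5 dBFS.
Gap to target: 4 dB.

4 dB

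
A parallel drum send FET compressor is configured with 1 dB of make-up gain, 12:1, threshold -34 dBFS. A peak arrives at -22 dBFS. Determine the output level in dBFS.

-32 dBFS

-22 dBFS sits 12 dB over threshold.
The 12 dB excess becomes 1 dB after 12:1 reduction.
So the level is -34 + 1 = -33 dBFS; make-up adds 1 dB, giving -32 dBFS.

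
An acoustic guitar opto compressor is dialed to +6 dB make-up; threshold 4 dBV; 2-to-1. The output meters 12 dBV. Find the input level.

Stripping the +6 dB make-up gives 6 dBV at the gain stage.
That's 2 dB above the 4 dBV threshold.
Undo the ratio: input overshoot = 2 × 2 = 4 dB, giving input = 8 dBV.

8 dBV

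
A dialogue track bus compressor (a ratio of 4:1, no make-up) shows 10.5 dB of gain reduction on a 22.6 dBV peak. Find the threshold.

Input is 14 dB above T (since output overshoot × R = input overshoot: (12.1 − T)·4 = 22.6 − T gives T = 8.6 dBV).
Check: 8.6 + (22.6 − 8.6)/4 = 8.6 + 3.5 = 12.1 dBV. ✓

8.6 dBV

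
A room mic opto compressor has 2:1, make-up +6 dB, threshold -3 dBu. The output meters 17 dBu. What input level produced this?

Stripping the +6 dB make-up gives 11 dBu at the gain stage.
The compressed level sits 11 − (-3) = 14 dB over threshold.
Before 2:1 compression the overshoot was 14 × 2 = 28 dB, so input = -3 + 28 = 25 dBu.

25 dBu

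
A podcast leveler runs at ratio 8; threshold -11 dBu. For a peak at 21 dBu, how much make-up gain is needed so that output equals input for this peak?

28 dB

Without make-up, output = threshold + overshoot/8 = -11 + 4 = -7 dBu.
Gap to target: 28 dB.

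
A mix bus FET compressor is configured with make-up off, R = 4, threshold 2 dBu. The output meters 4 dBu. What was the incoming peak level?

10 dBu

That's 2 dB above the 2 dBu threshold.
Undo the ratio: input overshoot = 2 × 4 = 8 dB, giving input = 10 dBu.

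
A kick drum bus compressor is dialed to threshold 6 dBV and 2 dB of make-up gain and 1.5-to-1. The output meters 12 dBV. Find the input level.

12 dBV

Stripping the +2 dB make-up gives 10 dBV at the gain stage.
Post-compression overshoot = 10 − 6 = 4 dB.
Before 1.5:1 compression the overshoot was 4 × 1.5 = 6 dB, so input = 6 + 6 = 12 dBV.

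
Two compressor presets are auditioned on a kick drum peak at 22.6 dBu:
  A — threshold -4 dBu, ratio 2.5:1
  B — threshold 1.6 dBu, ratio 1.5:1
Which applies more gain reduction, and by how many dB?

A, by 8.96 dB

A: 26.6 dB over, compressed to 10.64 dB over, so 15.96 dB of GR.
B: 21 dB over, compressed to 14 dB over, so 7 dB of GR.
A applies 8.96 dB more gain reduction.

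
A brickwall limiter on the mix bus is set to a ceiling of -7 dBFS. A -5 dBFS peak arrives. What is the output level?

-7 dBFS

At ∞:1, everything above -7 dBFS is held at the ceiling.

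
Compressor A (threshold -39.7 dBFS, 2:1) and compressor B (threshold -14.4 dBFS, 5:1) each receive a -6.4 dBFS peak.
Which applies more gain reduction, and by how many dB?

A, by 10.25 dB

A: overshoot 33.3 dB → output overshoot 16.65 dB → GR 16.65 dB.
B: overshoot 8 dB → output overshoot 1.6 dB → GR 6.4 dB.
Difference: 10.25 dB in favour of A.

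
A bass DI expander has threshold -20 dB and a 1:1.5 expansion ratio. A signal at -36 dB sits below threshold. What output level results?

-44 dB

The input is 16 dB below the -20 dB threshold.
A 1:1.5 expander multiplies undershoot by 1.5: 16 × 1.5 = 24 dB below threshold.
Output = -20 − 24 = -44 dB.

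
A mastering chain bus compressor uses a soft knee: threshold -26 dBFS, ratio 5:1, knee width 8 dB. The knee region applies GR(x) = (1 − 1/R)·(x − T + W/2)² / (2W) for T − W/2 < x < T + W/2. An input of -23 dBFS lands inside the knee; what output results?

x − T + W/2 = -23 − (-26) + 4 = 7.
GR = (1 − 1/5) × 7² / 16 = 0.8 × 49 / 16 = 2.45 dB.
Output = -23 − 2.45 = -25.45 dBFS.

-25.45 dBFS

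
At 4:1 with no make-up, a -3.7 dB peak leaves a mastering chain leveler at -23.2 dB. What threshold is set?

Input is 26 dB above T (since output overshoot × R = input overshoot: (-23.2 − T)·4 = -3.7 − T gives T = -29.7 dB).
Check: -29.7 + (-3.7 − (-29.7))/4 = -29.7 + 6.5 = -23.2 dB. ✓

-29.7 dB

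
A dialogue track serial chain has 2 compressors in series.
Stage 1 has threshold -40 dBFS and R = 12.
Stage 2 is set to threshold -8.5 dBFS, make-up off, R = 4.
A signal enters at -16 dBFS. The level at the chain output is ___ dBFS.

Stage 1: 24 dB above -40 dBFS, reduced 12:1 to 2 dB above → -38 dBFS.
Stage 2: -38 dBFS ≤ -8.5 dBFS, so stage 2 doesn't engage; output -38 dBFS.

-38 dBFS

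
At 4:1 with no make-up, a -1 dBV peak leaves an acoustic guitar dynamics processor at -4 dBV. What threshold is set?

-5 dBV

Input is 4 dB above T (since output overshoot × R = input overshoot: (-4 − T)·4 = -1 − T gives T = -5 dBV).
Check: -5 + (-1 − (-5))/4 = -5 + 1 = -4 dBV. ✓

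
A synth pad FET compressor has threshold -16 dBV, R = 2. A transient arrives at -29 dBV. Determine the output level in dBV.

-29 dBV

-29 dBV is 13 dB below the -16 dBV threshold, so no gain reduction is applied.
Output = input = -29 dBV.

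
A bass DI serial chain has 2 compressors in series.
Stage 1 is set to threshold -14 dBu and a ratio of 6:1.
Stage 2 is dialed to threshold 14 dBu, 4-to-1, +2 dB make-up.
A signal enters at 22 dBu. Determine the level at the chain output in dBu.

Stage 1: 22 dBu is 36 dB over -14 dBu; at 6:1 that becomes 6 dB over, giving -8 dBu.
Stage 2: -8 dBu is at or below the 14 dBu threshold — no compression; make-up brings it to -6 dBu.

-6 dBu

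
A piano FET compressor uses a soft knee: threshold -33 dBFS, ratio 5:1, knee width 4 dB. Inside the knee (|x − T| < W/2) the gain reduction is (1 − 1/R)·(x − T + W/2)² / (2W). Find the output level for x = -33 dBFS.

x − T + W/2 = -33 − (-33) + 2 = 2.
GR = (1 − 1/5) × 2² / 8 = 0.8 × 4 / 8 = 0.4 dB.
Output = -33 − 0.4 = -33.4 dBFS.

-33.4 dBFS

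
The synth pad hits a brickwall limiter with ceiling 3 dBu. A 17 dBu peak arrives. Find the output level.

The limiter clamps the peak to its 3 dBu ceiling.

3 dBu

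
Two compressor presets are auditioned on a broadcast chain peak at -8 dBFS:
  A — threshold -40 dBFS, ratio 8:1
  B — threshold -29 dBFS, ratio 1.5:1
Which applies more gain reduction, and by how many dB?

A, by 21 dB

A: overshoot 32 dB → output overshoot 4 dB → GR 28 dB.
B: overshoot 21 dB → output overshoot 14 dB → GR 7 dB.
Difference: 21 dB in favour of A.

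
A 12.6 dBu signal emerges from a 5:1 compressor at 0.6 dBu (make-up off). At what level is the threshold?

Gain reduction = 12.6 − 0.6 = 12 dB; output overshoot = GR / (R − 1) = 12 / 4 = 3 dB.
Threshold = output − output overshoot = 0.6 − 3 = -2.4 dBu.

-2.4 dBu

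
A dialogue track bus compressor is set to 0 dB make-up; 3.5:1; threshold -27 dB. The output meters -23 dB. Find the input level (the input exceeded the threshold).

That's 4 dB above the -27 dB threshold.
Input overshoot = R × output overshoot = 14 dB → input = -27 + 14 = -13 dB.

-13 dB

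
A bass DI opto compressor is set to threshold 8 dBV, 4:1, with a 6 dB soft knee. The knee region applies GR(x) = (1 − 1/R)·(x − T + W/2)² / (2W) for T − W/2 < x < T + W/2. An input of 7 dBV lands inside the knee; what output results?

x − T + W/2 = 7 − 8 + 3 = 2.
GR = (1 − 1/4) × 2² / 12 = 0.75 × 4 / 12 = 0.25 dB.
Output = 7 − 0.25 = 6.75 dBV.

6.75 dBV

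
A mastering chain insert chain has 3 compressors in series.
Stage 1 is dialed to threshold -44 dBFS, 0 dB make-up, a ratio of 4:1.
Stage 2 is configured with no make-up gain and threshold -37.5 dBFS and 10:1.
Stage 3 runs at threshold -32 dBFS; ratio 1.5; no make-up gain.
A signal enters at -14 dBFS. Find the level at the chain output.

Stage 1: 30 dB above -44 dBFS, reduced 4:1 to 7.5 dB above → -36.5 dBFS.
Stage 2: overshoot 1 dB → 1/10 = 0.1 dB → -37.4 dBFS.
Stage 3: -37.4 dBFS ≤ -32 dBFS, so stage 3 doesn't engage; output -37.4 dBFS.

-37.4 dBFS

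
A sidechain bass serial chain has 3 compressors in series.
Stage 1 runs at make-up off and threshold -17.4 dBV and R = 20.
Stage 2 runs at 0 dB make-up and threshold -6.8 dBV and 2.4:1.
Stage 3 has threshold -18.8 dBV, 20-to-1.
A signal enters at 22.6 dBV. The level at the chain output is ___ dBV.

-18.63 dBV

Stage 1: overshoot 40 dB → 40/20 = 2 dB → -15.4 dBV.
Stage 2: -15.4 dBV ≤ -6.8 dBV, so stage 2 doesn't engage; output -15.4 dBV.
Stage 3: overshoot 3.4 dB → 3.4/20 = 0.17 dB → -18.63 dBV.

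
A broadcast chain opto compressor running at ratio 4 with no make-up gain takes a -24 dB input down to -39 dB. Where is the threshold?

-44 dB

Input is 20 dB above T (since output overshoot × R = input overshoot: (-39 − T)·4 = -24 − T gives T = -44 dB).
Check: -44 + (-24 − (-44))/4 = -44 + 5 = -39 dB. ✓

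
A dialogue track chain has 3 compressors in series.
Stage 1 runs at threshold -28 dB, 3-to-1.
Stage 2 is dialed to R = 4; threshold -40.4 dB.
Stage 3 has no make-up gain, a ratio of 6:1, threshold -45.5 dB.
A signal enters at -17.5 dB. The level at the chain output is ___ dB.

-43.9875 dB

Stage 1: -17.5 dB is 10.5 dB over -28 dB; at 3:1 that becomes 3.5 dB over, giving -24.5 dB.
Stage 2: -24.5 dB is 15.9 dB over -40.4 dB; at 4:1 that becomes 3.975 dB over, giving -36.425 dB.
Stage 3: 9.075 dB above -45.5 dB, reduced 6:1 to 1.5125 dB above → -43.9875 dB.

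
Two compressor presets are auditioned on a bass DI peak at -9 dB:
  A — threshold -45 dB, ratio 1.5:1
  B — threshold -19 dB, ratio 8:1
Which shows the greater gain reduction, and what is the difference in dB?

A: 36 dB over, compressed to 24 dB over, so 12 dB of GR.
B: 10 dB over, compressed to 1.25 dB over, so 8.75 dB of GR.
Difference: 3.25 dB in favour of A.

A, by 3.25 dB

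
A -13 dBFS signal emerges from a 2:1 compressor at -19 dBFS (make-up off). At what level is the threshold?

-25 dBFS

Let T be the threshold. Output overshoot = (input overshoot)/R, so -19 − T = (-13 − T)/2.
2·(-19 − T) = -13 − T → 1·T = -38 − (-13) = -25.
T = -25/1 = -25 dBFS.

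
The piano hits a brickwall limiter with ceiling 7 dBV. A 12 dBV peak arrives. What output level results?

7 dBV

At ∞:1, everything above 7 dBV is held at the ceiling.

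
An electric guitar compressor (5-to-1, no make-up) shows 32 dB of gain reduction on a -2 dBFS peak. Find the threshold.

Let T be the threshold. Output overshoot = (input overshoot)/R, so -34 − T = (-2 − T)/5.
5·(-34 − T) = -2 − T → 4·T = -170 − (-2) = -168.
T = -168/4 = -42 dBFS.

-42 dBFS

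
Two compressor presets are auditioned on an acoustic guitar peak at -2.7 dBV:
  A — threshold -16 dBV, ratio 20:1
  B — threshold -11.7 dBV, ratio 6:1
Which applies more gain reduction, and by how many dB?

A, by 5.135 dB

A: 13.3 dB over, compressed to 0.665 dB over, so 12.635 dB of GR.
B: 9 dB over, compressed to 1.5 dB over, so 7.5 dB of GR.
A reduces 5.135 dB more.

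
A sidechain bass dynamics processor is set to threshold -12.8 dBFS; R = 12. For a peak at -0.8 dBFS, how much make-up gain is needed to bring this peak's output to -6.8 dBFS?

Overshoot 12 dB → 12/12 = 1 dB after compression, so the compressed level is -12.8 + 1 = -11.8 dBFS.
Make-up = target − compressed = -6.8 − (-11.8) = 5 dB.

5 dB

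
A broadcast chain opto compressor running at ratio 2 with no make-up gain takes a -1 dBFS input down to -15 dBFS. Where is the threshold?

Gain reduction = -1 − (-15) = 14 dB; output overshoot = GR / (R − 1) = 14 / 1 = 14 dB.
Threshold = output − output overshoot = -15 − 14 = -29 dBFS.

-29 dBFS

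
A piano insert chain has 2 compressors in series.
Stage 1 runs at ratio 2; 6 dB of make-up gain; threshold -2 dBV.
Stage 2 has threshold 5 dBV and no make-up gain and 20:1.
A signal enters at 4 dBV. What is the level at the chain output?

5.1 dBV

Stage 1: 6 dB above -2 dBV, reduced 2:1 to 3 dB above → 1 dBV; +6 dB make-up → 7 dBV.
Stage 2: 7 dBV is 2 dB over 5 dBV; at 20:1 that becomes 0.1 dB over, giving 5.1 dBV.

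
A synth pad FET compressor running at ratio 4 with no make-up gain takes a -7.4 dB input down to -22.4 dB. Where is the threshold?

-27.4 dB

Gain reduction = -7.4 − (-22.4) = 15 dB; output overshoot = GR / (R − 1) = 15 / 3 = 5 dB.
Threshold = output − output overshoot = -22.4 − 5 = -27.4 dB.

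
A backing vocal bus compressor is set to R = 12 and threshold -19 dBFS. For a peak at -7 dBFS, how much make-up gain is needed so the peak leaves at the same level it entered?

Without make-up, output = threshold + overshoot/12 = -19 + 1 = -18 dBFS.
Gap to target: 11 dB.

11 dB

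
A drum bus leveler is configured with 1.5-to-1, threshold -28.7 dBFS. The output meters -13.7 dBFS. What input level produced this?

The compressed level sits -13.7 − (-28.7) = 15 dB over threshold.
Before 1.5:1 compression the overshoot was 15 × 1.5 = 22.5 dB, so input = -28.7 + 22.5 = -6.2 dBFS.

-6.2 dBFS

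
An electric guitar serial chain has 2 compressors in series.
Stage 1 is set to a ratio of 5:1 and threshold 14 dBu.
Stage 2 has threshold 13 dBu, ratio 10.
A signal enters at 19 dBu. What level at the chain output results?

13.2 dBu

Stage 1: overshoot 5 dB → 5/5 = 1 dB → 15 dBu.
Stage 2: overshoot 2 dB → 2/10 = 0.2 dB → 13.2 dBu.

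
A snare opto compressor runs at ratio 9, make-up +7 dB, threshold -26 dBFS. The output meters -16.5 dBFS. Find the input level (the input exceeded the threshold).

Before make-up, the level was -16.5 − 7 = -23.5 dBFS.
That's 2.5 dB above the -26 dBFS threshold.
Undo the ratio: input overshoot = 2.5 × 9 = 22.5 dB, giving input = -3.5 dBFS.

-3.5 dBFS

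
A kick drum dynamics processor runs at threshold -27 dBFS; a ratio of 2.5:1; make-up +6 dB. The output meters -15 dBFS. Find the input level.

-12 dBFS

Stripping the +6 dB make-up gives -21 dBFS at the gain stage.
That's 6 dB above the -27 dBFS threshold.
Before 2.5:1 compression the overshoot was 6 × 2.5 = 15 dB, so input = -27 + 15 = -12 dBFS.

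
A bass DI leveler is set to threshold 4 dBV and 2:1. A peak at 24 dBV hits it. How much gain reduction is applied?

The signal is 20 dB above threshold.
At 2:1, output sits 20/2 = 10 dB above threshold.
So the signal is attenuated by 20 − 10 = 10 dB.

10 dB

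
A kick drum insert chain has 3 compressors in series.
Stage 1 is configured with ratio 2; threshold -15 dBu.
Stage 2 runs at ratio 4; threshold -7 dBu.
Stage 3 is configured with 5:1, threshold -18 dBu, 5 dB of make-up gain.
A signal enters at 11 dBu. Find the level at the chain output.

Stage 1: 11 dBu is 26 dB over -15 dBu; at 2:1 that becomes 13 dB over, giving -2 dBu.
Stage 2: overshoot 5 dB → 5/4 = 1.25 dB → -5.75 dBu.
Stage 3: overshoot 12.25 dB → 12.25/5 = 2.45 dB → -15.55 dBu; +5 dB make-up → -10.55 dBu.

-10.55 dBu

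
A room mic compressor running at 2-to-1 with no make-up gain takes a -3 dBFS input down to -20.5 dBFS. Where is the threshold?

Input is 35 dB above T (since output overshoot × R = input overshoot: (-20.5 − T)·2 = -3 − T gives T = -38 dBFS).
Check: -38 + (-3 − (-38))/2 = -38 + 17.5 = -20.5 dBFS. ✓

-38 dBFS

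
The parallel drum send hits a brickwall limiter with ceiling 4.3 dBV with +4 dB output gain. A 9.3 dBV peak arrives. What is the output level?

8.3 dBV

At ∞:1, everything above 4.3 dBV is held at the ceiling.
Output gain then adds 4 dB: 4.3 + 4 = 8.3 dBV.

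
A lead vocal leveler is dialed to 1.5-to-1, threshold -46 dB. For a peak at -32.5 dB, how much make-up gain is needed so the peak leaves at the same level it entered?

4.5 dB

Overshoot 13.5 dB → 13.5/1.5 = 9 dB after compression, so the compressed level is -46 + 9 = -37 dB.
Make-up = target − compressed = -32.5 − (-37) = 4.5 dB.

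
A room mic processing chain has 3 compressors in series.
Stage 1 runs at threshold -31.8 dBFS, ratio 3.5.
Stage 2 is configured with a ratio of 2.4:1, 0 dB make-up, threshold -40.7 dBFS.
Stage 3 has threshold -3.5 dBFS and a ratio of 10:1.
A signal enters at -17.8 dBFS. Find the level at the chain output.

Stage 1: -17.8 dBFS is 14 dB over -31.8 dBFS; at 3.5:1 that becomes 4 dB over, giving -27.8 dBFS.
Stage 2: -27.8 dBFS is 12.9 dB over -40.7 dBFS; at 2.4:1 that becomes 5.375 dB over, giving -35.325 dBFS.
Stage 3: -35.325 dBFS ≤ -3.5 dBFS, so stage 3 doesn't engage; output -35.325 dBFS.

-35.325 dBFS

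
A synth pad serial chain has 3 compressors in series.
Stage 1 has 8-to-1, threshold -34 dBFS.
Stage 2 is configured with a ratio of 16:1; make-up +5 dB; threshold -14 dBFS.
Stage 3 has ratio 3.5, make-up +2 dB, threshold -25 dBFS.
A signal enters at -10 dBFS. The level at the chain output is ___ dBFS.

Stage 1: 24 dB above -34 dBFS, reduced 8:1 to 3 dB above → -31 dBFS.
Stage 2: -31 dBFS is at or below the -14 dBFS threshold — no compression; make-up brings it to -26 dBFS.
Stage 3: -26 dBFS is at or below the -25 dBFS threshold — no compression; make-up brings it to -24 dBFS.

-24 dBFS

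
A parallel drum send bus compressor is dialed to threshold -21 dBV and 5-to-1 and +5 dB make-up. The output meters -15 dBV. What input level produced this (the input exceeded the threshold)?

-16 dBV

Before make-up, the level was -15 − 5 = -20 dBV.
Post-compression overshoot = -20 − (-21) = 1 dB.
Before 5:1 compression the overshoot was 1 × 5 = 5 dB, so input = -21 + 5 = -16 dBV.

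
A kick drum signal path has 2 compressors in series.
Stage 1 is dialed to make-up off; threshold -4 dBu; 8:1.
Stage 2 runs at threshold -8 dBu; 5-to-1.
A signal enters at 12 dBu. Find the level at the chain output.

-6.8 dBu

Stage 1: 16 dB above -4 dBu, reduced 8:1 to 2 dB above → -2 dBu.
Stage 2: overshoot 6 dB → 6/5 = 1.2 dB → -6.8 dBu.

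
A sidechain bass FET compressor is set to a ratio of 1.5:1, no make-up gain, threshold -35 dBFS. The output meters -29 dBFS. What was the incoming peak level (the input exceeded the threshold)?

That's 6 dB above the -35 dBFS threshold.
Before 1.5:1 compression the overshoot was 6 × 1.5 = 9 dB, so input = -35 + 9 = -26 dBFS.

-26 dBFS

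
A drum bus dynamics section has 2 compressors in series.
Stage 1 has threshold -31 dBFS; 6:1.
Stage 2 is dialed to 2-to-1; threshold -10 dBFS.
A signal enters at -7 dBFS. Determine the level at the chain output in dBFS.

-27 dBFS

Stage 1: -7 dBFS is 24 dB over -31 dBFS; at 6:1 that becomes 4 dB over, giving -27 dBFS.
Stage 2: below threshold (-27 ≤ -10); passes unchanged; output -27 dBFS.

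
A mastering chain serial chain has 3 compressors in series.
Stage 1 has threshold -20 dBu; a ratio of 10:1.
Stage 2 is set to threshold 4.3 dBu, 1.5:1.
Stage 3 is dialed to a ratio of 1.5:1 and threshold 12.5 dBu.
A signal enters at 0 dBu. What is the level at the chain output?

Stage 1: overshoot 20 dB → 20/10 = 2 dB → -18 dBu.
Stage 2: -18 dBu is at or below the 4.3 dBu threshold — no compression; output -18 dBu.
Stage 3: -18 dBu ≤ 12.5 dBu, so stage 3 doesn't engage; output -18 dBu.

-18 dBu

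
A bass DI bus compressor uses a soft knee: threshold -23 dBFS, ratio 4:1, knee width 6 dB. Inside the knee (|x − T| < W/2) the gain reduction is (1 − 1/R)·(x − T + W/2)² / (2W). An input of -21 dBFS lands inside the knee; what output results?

x − T + W/2 = -21 − (-23) + 3 = 5.
GR = (1 − 1/4) × 5² / 12 = 0.75 × 25 / 12 = 1.5625 dB.
Output = -21 − 1.5625 = -22.5625 dBFS.

-22.5625 dBFS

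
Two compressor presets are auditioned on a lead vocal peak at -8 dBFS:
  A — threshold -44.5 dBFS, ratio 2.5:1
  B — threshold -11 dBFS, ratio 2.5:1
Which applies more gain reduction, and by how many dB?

A: overshoot 36.5 dB → output overshoot 14.6 dB → GR 21.9 dB.
B: overshoot 3 dB → output overshoot 1.2 dB → GR 1.8 dB.
A applies 20.1 dB more gain reduction.

A, by 20.1 dB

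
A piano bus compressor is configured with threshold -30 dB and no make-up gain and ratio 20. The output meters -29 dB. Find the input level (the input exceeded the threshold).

Post-compression overshoot = -29 − (-30) = 1 dB.
Input overshoot = R × output overshoot = 20 dB → input = -30 + 20 = -10 dB.

-10 dB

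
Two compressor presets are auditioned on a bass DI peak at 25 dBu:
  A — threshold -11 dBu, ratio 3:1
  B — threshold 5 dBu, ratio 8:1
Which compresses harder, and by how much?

A: GR = 36 − 36/3 = 24 dB.
B: GR = 20 − 20/8 = 17.5 dB.
A reduces 6.5 dB more.

A, by 6.5 dB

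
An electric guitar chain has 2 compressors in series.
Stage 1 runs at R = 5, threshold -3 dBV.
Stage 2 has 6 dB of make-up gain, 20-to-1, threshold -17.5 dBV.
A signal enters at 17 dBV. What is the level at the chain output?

Stage 1: 20 dB above -3 dBV, reduced 5:1 to 4 dB above → 1 dBV.
Stage 2: overshoot 18.5 dB → 18.5/20 = 0.925 dB → -16.575 dBV; +6 dB make-up → -10.575 dBV.

-10.575 dBV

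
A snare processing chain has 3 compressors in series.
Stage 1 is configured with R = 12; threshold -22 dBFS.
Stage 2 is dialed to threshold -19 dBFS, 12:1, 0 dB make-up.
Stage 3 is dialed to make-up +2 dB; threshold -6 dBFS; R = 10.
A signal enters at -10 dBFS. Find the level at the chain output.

-19 dBFS

Stage 1: 12 dB above -22 dBFS, reduced 12:1 to 1 dB above → -21 dBFS.
Stage 2: -21 dBFS is at or below the -19 dBFS threshold — no compression; output -21 dBFS.
Stage 3: -21 dBFS is at or below the -6 dBFS threshold — no compression; make-up brings it to -19 dBFS.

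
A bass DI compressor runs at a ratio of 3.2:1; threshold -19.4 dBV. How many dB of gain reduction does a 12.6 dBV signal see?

The signal is 32 dB above threshold.
A 3.2:1 ratio leaves 10 dB of that excess.
So the signal is attenuated by 32 − 10 = 22 dB.

22 dB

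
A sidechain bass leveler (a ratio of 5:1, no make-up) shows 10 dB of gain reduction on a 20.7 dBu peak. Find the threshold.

Gain reduction = 20.7 − 10.7 = 10 dB; output overshoot = GR / (R − 1) = 10 / 4 = 2.5 dB.
Threshold = output − output overshoot = 10.7 − 2.5 = 8.2 dBu.

8.2 dBu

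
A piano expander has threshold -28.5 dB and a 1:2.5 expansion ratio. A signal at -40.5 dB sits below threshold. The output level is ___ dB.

The input is 12 dB below the -28.5 dB threshold.
A 1:2.5 expander multiplies undershoot by 2.5: 12 × 2.5 = 30 dB below threshold.
Output = -28.5 − 30 = -58.5 dB.

-58.5 dB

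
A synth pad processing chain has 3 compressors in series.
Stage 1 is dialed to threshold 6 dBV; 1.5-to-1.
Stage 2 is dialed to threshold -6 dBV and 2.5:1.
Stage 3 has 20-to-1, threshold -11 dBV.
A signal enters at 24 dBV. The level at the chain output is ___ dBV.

-10.27 dBV

Stage 1: overshoot 18 dB → 18/1.5 = 12 dB → 18 dBV.
Stage 2: 24 dB above -6 dBV, reduced 2.5:1 to 9.6 dB above → 3.6 dBV.
Stage 3: 14.6 dB above -11 dBV, reduced 20:1 to 0.73 dB above → -10.27 dBV.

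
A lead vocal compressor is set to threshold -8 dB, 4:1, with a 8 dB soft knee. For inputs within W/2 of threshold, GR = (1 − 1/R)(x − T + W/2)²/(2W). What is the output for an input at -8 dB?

x − T + W/2 = -8 − (-8) + 4 = 4.
GR = (1 − 1/4) × 4² / 16 = 0.75 × 16 / 16 = 0.75 dB.
Output = -8 − 0.75 = -8.75 dB.

-8.75 dB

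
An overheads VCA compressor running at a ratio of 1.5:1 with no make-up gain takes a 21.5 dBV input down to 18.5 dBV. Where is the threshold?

12.5 dBV

Input is 9 dB above T (since output overshoot × R = input overshoot: (18.5 − T)·1.5 = 21.5 − T gives T = 12.5 dBV).
Check: 12.5 + (21.5 − 12.5)/1.5 = 12.5 + 6 = 18.5 dBV. ✓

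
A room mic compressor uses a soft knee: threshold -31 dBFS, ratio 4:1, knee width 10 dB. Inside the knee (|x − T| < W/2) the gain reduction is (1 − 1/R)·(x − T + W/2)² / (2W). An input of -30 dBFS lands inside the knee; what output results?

-31.35 dBFS

x − T + W/2 = -30 − (-31) + 5 = 6.
GR = (1 − 1/4) × 6² / 20 = 0.75 × 36 / 20 = 1.35 dB.
Output = -30 − 1.35 = -31.35 dBFS.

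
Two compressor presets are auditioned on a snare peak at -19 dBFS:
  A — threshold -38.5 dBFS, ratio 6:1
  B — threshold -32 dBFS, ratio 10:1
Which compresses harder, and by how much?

A: 19.5 dB over, compressed to 3.25 dB over, so 16.25 dB of GR.
B: 13 dB over, compressed to 1.3 dB over, so 11.7 dB of GR.
A reduces 4.55 dB more.

A, by 4.55 dB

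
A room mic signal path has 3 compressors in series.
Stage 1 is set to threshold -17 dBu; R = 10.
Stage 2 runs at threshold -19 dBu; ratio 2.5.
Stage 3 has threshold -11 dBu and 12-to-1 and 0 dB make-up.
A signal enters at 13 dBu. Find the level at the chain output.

-17 dBu

Stage 1: 30 dB above -17 dBu, reduced 10:1 to 3 dB above → -14 dBu.
Stage 2: -14 dBu is 5 dB over -19 dBu; at 2.5:1 that becomes 2 dB over, giving -17 dBu.
Stage 3: -17 dBu is at or below the -11 dBu threshold — no compression; output -17 dBu.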